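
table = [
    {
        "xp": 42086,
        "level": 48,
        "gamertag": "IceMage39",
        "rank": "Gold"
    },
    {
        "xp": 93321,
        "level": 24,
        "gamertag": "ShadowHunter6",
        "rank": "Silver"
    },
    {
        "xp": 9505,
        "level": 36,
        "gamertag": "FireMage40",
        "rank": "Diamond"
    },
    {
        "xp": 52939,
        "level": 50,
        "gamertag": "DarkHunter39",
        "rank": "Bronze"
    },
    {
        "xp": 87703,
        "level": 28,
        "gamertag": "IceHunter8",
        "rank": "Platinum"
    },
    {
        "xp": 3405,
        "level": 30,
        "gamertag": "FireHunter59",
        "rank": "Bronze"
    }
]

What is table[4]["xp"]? 87703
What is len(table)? 6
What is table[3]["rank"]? "Bronze"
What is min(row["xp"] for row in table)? 3405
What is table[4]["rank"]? "Platinum"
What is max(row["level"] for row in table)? 50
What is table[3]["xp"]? 52939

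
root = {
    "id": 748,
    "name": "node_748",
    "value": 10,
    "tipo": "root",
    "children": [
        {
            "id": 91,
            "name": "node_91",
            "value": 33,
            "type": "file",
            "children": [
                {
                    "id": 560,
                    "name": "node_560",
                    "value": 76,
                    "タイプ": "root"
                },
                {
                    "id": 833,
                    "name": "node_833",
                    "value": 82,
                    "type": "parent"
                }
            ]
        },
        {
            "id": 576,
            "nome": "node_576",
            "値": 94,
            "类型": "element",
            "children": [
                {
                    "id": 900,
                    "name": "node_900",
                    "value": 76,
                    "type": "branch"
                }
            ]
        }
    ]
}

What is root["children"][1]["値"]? 94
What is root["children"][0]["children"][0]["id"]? 560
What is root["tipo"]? "root"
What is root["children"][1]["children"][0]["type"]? "branch"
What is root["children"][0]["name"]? "node_91"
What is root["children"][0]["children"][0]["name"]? "node_560"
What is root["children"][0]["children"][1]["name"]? "node_833"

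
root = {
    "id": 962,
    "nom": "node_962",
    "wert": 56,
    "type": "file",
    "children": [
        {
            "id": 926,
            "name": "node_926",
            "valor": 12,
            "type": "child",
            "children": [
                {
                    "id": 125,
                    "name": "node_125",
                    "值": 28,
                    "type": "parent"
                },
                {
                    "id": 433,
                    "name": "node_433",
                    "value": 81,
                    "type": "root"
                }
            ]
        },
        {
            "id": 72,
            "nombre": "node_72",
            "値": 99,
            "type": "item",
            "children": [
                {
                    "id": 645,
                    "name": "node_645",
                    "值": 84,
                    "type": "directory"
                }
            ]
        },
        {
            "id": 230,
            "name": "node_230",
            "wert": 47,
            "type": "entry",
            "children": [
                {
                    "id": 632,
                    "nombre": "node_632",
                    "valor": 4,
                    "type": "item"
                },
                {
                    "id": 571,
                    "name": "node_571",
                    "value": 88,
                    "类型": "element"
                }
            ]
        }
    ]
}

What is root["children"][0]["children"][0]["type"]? "parent"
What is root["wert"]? 56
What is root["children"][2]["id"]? 230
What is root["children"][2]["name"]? "node_230"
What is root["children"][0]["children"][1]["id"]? 433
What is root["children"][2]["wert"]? 47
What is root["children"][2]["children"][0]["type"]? "item"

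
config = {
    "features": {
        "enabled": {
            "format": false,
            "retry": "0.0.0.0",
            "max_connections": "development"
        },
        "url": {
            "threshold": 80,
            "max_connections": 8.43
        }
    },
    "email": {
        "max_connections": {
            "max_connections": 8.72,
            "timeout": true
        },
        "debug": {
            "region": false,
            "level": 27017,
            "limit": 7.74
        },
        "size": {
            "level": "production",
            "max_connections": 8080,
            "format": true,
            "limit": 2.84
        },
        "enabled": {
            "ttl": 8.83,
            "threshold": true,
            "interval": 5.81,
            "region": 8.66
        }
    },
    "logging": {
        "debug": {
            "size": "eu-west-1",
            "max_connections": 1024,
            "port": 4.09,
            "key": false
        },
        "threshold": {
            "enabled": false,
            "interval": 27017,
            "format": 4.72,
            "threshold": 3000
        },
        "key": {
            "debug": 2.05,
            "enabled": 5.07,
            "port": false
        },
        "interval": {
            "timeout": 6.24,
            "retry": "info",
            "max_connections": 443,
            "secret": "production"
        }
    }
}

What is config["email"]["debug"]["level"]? 27017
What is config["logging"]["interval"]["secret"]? "production"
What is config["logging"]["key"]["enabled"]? 5.07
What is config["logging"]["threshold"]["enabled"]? False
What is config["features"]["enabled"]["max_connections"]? "development"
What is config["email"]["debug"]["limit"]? 7.74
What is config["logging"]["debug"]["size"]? "eu-west-1"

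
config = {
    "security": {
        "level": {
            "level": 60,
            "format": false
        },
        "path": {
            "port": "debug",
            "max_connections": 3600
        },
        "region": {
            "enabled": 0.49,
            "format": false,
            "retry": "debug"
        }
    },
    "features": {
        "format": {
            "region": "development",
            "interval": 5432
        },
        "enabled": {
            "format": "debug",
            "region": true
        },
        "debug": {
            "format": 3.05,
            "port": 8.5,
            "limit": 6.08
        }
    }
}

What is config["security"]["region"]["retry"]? "debug"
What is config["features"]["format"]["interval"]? 5432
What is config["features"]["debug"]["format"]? 3.05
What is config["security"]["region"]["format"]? False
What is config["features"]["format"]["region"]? "development"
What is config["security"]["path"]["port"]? "debug"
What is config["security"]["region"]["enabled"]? 0.49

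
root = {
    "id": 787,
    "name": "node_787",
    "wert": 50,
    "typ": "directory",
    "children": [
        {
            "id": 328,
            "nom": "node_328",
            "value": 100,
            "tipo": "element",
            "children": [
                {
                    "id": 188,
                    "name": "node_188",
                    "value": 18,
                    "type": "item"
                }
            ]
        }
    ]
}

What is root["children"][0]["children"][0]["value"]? 18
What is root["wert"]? 50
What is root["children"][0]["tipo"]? "element"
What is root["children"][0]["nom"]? "node_328"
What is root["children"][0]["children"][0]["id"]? 188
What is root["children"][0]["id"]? 328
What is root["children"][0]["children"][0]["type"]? "item"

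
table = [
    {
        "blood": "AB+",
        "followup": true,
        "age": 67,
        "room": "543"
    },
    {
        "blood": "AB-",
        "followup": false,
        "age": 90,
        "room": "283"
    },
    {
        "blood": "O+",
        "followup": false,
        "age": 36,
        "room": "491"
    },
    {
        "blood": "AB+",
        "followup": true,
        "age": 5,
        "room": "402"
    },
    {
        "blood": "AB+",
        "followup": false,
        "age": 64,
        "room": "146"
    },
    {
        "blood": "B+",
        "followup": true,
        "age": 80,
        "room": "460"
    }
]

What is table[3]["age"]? 5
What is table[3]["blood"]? "AB+"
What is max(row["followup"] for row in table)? True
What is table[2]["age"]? 36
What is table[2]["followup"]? False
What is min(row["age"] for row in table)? 5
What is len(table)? 6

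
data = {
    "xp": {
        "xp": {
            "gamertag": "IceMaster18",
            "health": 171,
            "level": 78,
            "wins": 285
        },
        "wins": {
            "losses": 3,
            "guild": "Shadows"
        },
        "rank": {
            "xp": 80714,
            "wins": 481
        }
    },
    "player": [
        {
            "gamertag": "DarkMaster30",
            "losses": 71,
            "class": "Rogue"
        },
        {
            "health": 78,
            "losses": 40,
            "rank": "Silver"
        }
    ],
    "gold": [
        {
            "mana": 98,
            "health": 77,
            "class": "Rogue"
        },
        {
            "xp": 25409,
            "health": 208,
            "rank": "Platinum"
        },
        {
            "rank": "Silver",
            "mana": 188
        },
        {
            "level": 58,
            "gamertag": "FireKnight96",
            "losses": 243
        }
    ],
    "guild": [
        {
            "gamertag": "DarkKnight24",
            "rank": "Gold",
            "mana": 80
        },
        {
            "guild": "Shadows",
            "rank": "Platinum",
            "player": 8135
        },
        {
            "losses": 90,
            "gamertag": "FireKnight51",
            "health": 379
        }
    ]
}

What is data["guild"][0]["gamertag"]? "DarkKnight24"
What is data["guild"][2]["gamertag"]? "FireKnight51"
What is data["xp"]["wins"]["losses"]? 3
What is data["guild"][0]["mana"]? 80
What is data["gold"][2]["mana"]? 188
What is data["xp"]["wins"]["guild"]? "Shadows"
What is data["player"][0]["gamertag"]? "DarkMaster30"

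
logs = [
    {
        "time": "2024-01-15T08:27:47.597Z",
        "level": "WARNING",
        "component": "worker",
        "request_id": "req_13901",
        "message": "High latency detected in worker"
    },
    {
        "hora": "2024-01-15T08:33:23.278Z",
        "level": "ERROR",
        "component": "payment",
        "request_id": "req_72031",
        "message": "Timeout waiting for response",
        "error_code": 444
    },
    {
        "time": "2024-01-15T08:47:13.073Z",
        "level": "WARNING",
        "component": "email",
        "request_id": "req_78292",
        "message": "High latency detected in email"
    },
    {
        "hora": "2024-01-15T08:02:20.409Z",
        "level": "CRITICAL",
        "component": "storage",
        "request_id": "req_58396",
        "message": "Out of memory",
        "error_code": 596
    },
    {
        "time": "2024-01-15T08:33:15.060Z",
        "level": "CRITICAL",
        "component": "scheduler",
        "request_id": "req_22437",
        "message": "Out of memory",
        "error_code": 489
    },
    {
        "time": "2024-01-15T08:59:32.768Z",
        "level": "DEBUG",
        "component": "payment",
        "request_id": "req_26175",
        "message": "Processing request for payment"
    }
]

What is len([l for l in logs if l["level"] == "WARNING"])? 2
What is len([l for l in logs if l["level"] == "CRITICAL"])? 2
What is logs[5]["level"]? "DEBUG"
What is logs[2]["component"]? "email"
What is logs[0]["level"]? "WARNING"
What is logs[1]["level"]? "ERROR"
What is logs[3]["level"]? "CRITICAL"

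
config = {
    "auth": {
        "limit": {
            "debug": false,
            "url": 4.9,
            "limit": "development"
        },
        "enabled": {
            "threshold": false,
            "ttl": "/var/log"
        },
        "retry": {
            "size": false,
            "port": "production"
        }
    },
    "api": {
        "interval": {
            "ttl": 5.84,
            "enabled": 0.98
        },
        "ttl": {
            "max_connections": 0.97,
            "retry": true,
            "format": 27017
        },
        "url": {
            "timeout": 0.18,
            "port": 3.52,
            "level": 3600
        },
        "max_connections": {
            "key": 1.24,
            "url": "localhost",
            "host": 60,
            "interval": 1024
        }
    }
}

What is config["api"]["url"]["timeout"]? 0.18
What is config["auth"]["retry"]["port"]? "production"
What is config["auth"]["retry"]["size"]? False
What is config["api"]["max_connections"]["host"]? 60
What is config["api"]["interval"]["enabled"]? 0.98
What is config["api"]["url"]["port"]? 3.52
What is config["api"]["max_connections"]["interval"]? 1024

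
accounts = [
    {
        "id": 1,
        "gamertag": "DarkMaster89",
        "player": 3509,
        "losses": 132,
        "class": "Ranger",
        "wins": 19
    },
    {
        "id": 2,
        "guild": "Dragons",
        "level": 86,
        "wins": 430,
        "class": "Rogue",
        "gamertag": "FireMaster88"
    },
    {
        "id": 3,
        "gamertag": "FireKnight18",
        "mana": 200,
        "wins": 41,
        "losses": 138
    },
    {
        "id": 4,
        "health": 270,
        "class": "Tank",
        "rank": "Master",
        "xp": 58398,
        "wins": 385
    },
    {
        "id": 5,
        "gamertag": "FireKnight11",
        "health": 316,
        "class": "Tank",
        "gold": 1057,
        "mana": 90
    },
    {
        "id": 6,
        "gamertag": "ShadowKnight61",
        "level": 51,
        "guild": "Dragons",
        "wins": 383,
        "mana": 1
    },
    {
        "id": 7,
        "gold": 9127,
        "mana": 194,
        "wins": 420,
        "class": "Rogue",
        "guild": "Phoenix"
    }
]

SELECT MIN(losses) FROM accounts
132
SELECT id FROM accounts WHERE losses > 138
[]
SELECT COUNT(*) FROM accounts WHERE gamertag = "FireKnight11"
1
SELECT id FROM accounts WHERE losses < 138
[1]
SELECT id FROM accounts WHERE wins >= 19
[1, 2, 3, 4, 6, 7]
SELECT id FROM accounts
[1, 2, 3, 4, 5, 6, 7]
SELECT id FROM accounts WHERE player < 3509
[]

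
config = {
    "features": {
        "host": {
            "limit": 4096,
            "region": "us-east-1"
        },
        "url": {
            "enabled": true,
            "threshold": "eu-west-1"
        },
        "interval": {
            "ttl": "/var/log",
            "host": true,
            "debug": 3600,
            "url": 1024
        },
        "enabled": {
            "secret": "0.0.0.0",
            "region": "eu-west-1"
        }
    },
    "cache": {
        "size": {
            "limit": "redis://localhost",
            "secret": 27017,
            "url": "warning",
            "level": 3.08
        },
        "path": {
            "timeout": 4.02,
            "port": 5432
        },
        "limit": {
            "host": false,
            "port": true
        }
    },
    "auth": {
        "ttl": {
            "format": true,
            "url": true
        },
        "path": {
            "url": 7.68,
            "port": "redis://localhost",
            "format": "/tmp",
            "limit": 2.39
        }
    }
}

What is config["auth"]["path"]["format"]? "/tmp"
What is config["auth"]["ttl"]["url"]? True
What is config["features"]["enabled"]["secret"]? "0.0.0.0"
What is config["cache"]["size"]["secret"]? 27017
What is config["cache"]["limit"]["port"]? True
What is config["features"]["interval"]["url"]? 1024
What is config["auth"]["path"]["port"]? "redis://localhost"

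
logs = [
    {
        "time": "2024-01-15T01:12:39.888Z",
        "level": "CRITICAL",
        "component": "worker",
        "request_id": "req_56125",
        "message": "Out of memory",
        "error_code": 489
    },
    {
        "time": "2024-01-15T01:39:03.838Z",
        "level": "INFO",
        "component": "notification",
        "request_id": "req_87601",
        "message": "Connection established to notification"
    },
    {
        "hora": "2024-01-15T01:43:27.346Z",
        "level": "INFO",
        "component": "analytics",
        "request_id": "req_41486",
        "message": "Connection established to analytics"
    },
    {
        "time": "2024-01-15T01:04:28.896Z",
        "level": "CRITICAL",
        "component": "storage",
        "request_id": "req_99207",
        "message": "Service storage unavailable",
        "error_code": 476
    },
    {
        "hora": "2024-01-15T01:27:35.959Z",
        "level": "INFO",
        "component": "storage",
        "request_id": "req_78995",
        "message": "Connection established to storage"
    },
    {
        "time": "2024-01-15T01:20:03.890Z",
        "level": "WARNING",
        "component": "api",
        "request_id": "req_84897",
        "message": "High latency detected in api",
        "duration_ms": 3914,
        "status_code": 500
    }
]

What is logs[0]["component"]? "worker"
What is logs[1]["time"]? "2024-01-15T01:39:03.838Z"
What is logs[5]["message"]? "High latency detected in api"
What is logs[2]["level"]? "INFO"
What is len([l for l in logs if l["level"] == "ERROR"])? 0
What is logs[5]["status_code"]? 500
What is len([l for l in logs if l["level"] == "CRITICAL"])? 2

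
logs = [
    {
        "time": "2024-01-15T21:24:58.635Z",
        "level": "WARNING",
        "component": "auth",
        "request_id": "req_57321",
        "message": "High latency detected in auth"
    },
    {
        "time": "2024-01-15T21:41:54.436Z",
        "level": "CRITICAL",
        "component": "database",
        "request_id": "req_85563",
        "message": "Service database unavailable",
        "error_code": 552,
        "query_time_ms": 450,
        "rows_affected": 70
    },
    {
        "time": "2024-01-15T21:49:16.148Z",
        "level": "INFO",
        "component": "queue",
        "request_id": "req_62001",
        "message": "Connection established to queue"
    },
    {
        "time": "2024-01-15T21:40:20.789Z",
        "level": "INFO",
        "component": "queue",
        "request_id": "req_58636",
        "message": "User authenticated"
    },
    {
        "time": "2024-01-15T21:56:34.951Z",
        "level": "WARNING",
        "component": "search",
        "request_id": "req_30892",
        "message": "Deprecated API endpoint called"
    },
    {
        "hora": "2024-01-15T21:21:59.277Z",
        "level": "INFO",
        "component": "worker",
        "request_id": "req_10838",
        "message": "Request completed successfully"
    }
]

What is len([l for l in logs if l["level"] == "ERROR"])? 0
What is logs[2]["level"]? "INFO"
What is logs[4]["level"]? "WARNING"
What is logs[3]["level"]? "INFO"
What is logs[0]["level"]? "WARNING"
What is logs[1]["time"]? "2024-01-15T21:41:54.436Z"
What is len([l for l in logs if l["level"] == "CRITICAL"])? 1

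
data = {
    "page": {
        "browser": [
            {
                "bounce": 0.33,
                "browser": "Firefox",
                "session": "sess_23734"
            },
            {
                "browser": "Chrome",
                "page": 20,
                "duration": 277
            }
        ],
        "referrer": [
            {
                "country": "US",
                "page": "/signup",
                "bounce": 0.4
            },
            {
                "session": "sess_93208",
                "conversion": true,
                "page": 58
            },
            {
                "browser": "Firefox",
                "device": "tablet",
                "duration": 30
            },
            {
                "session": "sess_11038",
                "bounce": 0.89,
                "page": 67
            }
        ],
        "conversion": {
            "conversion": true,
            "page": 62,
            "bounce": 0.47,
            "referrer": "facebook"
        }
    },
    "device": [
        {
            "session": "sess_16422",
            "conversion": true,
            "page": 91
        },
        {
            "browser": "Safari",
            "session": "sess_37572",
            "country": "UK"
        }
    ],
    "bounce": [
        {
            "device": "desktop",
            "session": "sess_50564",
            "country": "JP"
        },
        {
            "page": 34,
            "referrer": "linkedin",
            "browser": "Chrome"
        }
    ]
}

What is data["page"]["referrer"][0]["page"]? "/signup"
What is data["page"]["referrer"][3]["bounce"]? 0.89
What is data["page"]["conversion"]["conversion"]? True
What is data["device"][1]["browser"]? "Safari"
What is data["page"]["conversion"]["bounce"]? 0.47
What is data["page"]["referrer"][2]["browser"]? "Firefox"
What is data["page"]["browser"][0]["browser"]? "Firefox"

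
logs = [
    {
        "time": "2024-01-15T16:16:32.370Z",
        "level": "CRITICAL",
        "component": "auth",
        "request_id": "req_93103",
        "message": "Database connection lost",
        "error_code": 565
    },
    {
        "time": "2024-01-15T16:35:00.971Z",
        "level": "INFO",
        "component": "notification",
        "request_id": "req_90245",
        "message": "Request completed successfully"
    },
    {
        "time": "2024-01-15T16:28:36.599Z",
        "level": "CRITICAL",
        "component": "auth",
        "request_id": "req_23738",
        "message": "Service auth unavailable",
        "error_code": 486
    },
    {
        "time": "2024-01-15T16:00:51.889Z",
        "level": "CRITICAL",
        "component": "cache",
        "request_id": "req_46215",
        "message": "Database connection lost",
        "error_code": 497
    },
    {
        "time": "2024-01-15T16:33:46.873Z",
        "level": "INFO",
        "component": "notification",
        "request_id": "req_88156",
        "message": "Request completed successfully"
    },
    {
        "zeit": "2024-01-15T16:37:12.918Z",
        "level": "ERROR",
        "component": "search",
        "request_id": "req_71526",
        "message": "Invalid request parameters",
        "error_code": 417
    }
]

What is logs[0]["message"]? "Database connection lost"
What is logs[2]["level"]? "CRITICAL"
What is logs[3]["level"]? "CRITICAL"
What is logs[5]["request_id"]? "req_71526"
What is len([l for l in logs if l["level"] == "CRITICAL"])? 3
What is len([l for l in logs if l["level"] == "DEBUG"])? 0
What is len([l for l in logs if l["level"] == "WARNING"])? 0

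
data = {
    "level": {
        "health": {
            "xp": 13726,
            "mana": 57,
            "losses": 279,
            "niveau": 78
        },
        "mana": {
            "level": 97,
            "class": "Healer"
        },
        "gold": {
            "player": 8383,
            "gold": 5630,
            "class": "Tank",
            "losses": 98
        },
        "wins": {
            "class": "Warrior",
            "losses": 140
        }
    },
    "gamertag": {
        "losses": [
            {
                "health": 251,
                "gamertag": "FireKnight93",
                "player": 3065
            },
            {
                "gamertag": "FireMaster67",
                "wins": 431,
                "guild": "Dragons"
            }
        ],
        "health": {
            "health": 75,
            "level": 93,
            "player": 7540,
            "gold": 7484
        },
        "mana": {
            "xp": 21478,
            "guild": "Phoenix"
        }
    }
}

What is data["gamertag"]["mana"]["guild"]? "Phoenix"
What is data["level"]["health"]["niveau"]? 78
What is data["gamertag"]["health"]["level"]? 93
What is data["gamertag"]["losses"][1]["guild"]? "Dragons"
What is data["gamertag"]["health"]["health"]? 75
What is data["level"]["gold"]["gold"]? 5630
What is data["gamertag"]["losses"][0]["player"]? 3065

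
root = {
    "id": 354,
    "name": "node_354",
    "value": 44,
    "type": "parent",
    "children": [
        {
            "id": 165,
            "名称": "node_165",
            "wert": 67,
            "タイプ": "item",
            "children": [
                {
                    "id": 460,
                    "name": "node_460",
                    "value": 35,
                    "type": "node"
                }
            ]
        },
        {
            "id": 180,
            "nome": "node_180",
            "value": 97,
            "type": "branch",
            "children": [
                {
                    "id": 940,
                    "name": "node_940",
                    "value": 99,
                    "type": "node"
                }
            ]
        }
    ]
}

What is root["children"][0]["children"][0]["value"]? 35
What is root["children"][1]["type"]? "branch"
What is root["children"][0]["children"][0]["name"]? "node_460"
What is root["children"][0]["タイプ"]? "item"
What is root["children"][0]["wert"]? 67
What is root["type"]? "parent"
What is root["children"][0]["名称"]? "node_165"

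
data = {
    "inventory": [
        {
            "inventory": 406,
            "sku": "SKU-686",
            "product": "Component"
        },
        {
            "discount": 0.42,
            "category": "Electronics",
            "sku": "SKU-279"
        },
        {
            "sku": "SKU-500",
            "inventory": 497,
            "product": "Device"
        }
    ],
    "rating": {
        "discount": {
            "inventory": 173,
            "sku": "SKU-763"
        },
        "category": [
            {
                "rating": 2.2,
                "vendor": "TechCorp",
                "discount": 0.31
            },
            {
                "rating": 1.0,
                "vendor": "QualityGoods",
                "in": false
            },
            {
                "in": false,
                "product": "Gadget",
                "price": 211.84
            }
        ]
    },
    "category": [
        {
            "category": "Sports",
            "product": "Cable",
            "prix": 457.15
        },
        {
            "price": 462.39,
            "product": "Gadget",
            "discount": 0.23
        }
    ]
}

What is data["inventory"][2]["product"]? "Device"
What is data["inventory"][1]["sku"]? "SKU-279"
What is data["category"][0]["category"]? "Sports"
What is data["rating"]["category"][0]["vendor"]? "TechCorp"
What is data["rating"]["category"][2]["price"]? 211.84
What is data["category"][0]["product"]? "Cable"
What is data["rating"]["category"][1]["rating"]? 1.0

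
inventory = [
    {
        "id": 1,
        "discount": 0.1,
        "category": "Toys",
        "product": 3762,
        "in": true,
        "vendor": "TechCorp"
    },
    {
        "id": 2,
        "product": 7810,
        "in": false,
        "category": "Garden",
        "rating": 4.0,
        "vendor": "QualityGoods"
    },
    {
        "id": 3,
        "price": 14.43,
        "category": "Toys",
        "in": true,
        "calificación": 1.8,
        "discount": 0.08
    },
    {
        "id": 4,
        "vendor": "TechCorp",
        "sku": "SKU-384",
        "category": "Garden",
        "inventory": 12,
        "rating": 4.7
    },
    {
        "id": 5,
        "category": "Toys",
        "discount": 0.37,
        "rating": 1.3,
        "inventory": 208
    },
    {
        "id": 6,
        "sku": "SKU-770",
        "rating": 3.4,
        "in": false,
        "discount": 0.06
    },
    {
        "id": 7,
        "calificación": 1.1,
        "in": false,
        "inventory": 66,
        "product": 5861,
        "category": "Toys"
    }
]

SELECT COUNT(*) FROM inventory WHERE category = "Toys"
4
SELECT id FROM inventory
[1, 2, 3, 4, 5, 6, 7]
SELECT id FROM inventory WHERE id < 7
[1, 2, 3, 4, 5, 6]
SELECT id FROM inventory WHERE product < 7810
[1, 7]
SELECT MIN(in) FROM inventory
False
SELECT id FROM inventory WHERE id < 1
[]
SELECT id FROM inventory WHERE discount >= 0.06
[1, 3, 5, 6]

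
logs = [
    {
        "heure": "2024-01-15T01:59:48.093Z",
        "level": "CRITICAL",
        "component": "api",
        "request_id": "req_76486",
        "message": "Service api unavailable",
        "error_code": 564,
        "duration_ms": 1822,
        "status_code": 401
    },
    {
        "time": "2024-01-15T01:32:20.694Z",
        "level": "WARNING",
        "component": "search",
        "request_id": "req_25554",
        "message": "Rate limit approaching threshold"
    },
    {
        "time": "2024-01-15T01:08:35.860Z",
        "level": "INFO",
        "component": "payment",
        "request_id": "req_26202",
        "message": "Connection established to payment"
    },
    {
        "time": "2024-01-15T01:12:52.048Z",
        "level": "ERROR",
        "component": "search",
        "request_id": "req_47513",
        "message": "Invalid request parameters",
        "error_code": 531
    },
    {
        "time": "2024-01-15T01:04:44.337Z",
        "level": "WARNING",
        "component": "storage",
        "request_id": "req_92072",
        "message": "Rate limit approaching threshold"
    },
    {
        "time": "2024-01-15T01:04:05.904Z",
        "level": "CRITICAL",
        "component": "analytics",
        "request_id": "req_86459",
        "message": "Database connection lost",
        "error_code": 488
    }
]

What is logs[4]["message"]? "Rate limit approaching threshold"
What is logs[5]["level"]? "CRITICAL"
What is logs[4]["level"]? "WARNING"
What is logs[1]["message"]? "Rate limit approaching threshold"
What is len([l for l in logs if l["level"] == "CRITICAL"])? 2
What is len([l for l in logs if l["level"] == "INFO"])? 1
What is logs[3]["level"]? "ERROR"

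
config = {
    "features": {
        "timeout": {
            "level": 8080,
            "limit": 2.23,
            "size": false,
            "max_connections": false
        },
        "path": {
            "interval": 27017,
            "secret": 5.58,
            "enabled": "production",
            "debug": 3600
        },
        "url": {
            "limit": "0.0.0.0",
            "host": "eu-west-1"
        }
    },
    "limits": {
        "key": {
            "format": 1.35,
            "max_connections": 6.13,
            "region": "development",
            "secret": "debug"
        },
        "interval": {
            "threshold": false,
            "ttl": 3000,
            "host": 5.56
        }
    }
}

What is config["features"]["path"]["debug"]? 3600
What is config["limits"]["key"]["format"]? 1.35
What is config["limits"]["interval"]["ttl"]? 3000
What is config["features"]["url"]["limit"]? "0.0.0.0"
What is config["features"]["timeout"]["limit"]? 2.23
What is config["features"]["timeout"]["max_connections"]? False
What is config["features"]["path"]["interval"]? 27017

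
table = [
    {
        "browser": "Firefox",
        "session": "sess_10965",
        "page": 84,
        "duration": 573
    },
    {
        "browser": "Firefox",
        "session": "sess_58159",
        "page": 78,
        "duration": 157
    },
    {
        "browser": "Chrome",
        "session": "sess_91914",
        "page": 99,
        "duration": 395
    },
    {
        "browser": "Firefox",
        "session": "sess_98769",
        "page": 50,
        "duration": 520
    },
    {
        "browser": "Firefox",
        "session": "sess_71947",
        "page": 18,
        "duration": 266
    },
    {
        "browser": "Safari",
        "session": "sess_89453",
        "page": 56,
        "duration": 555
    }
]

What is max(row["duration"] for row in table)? 573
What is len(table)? 6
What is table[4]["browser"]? "Firefox"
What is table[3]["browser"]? "Firefox"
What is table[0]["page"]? 84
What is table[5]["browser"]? "Safari"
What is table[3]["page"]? 50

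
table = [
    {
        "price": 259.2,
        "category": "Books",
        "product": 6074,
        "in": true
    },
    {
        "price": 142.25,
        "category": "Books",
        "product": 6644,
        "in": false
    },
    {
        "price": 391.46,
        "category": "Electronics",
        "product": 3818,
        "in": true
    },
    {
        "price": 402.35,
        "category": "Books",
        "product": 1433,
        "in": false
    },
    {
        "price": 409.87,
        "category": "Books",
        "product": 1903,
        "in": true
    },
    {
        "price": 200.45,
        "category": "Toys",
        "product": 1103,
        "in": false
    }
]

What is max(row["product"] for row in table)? 6644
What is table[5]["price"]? 200.45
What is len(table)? 6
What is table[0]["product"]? 6074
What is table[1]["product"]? 6644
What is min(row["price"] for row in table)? 142.25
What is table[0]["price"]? 259.2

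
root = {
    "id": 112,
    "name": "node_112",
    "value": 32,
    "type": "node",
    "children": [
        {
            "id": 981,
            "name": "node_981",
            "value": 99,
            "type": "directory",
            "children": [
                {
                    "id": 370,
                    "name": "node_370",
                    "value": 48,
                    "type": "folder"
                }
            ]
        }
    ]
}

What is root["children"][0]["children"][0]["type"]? "folder"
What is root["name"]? "node_112"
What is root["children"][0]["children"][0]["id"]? 370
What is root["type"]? "node"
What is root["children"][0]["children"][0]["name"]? "node_370"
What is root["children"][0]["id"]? 981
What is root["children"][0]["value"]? 99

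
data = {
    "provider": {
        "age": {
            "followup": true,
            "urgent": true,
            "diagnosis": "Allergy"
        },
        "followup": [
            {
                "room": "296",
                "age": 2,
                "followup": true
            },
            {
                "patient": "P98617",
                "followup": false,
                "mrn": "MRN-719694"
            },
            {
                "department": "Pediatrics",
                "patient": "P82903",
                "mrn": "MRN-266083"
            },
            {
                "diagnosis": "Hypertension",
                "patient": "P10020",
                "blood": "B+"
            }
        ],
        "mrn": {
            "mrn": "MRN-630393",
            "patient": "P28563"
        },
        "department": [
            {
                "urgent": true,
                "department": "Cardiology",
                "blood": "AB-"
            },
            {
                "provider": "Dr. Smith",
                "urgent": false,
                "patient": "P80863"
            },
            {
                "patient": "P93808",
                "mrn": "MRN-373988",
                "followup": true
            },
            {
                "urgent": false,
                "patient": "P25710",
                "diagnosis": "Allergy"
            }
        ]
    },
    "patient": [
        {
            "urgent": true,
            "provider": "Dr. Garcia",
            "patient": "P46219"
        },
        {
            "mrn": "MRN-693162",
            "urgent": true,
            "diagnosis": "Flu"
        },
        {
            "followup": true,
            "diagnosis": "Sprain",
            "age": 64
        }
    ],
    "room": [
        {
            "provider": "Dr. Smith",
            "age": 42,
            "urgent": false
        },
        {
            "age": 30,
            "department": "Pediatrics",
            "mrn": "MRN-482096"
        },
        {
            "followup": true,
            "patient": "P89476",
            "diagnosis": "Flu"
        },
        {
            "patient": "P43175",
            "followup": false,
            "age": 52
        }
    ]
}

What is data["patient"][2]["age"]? 64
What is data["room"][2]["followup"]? True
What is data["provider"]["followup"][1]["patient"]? "P98617"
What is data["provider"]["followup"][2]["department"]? "Pediatrics"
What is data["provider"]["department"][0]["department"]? "Cardiology"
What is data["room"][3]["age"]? 52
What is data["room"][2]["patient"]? "P89476"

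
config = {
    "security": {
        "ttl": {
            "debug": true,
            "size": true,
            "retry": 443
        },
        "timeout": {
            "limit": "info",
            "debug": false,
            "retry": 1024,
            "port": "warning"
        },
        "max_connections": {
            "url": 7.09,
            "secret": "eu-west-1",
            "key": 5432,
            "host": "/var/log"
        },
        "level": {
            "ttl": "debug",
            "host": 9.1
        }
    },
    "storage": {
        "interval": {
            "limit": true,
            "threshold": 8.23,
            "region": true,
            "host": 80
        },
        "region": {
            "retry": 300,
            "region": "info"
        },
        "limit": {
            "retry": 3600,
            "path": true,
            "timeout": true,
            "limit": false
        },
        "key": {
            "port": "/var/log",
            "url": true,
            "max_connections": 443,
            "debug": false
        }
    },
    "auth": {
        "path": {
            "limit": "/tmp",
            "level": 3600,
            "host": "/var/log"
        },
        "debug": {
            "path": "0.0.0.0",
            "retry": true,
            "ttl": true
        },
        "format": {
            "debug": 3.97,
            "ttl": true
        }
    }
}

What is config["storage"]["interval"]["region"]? True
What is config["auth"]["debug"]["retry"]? True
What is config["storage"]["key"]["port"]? "/var/log"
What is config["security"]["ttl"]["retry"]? 443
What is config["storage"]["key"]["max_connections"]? 443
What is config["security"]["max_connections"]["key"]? 5432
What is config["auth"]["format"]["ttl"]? True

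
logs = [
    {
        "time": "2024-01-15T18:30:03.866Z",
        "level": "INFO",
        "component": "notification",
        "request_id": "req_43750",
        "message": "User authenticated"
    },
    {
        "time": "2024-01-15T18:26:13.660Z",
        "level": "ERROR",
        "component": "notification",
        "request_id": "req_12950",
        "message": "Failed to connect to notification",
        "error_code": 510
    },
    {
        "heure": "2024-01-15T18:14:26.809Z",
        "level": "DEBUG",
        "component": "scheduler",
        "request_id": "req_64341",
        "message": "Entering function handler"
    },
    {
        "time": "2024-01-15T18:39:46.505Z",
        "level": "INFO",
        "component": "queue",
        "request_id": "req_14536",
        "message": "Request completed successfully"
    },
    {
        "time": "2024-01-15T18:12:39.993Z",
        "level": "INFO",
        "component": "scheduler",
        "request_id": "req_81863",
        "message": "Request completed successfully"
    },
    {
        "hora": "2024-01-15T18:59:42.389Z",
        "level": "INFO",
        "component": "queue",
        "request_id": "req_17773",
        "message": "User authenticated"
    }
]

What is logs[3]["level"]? "INFO"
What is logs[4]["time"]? "2024-01-15T18:12:39.993Z"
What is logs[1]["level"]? "ERROR"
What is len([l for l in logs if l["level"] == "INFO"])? 4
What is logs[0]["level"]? "INFO"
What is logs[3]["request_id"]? "req_14536"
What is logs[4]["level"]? "INFO"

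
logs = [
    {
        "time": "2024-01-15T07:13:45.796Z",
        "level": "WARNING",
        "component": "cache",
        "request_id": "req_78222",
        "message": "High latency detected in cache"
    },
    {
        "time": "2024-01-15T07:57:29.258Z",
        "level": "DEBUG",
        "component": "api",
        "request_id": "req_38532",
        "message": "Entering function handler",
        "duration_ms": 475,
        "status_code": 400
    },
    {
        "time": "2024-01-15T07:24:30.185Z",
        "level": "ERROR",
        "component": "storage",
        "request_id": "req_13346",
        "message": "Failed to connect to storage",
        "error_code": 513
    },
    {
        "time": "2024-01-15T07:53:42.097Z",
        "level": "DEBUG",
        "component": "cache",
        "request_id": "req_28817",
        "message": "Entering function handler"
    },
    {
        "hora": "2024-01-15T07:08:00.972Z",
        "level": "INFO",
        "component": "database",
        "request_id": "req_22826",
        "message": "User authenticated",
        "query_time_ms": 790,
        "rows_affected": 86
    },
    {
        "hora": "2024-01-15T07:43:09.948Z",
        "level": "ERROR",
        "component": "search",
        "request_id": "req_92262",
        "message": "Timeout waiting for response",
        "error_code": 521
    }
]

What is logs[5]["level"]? "ERROR"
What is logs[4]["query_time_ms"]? 790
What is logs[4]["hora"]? "2024-01-15T07:08:00.972Z"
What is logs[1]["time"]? "2024-01-15T07:57:29.258Z"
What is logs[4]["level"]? "INFO"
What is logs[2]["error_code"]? 513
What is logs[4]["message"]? "User authenticated"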